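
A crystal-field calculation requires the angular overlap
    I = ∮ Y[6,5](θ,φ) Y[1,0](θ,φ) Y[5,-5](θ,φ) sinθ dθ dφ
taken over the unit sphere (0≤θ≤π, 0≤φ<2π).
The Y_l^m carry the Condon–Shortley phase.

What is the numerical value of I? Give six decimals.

m-sum 0 ✓  L=12 even ✓  5≤5≤7 ✓
Π(2lᵢ+1) = 13×3×11 = 429
triangle coeff Δ(6,1,5) = 1/858
Σ_t [1,1]: t=1:−1/14400 = -1/14400
(3j)²=6/143 [(6 1 5; 0 0 0)], sign=+1
Σ_t [1,1]: t=1:−1/3628800 = -1/3628800
(3j)²=1/78 [(6 1 5; 5 0 -5)], sign=-1
⇒ 4πI² = 3/13
I = (-1)√(3/13/(4π)) = -0.13551395

-0.135514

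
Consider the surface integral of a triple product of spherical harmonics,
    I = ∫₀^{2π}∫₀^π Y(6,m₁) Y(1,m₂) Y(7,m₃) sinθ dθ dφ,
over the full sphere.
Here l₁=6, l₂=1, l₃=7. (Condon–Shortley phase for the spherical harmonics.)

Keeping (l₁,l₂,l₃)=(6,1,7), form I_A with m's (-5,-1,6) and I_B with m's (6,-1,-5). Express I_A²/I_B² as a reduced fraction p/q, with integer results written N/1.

l's match ⇒ only the (l;m) 3-j factors differ between A and B.
A: triangle coeff Δ(6,1,7) = 1/1365; Σ_t [0,0]: t=0:+1/79833600 = 1/79833600; (3j)²=2/35 [(6 1 7; -5 -1 6)], sign=-1
B: triangle coeff Δ(6,1,7) = 1/1365; Σ_t [0,0]: t=0:+1/958003200 = 1/958003200; (3j)²=1/1365 [(6 1 7; 6 -1 -5)], sign=+1
I_A²/I_B² = (2/35)/(1/1365) = 78/1

78/1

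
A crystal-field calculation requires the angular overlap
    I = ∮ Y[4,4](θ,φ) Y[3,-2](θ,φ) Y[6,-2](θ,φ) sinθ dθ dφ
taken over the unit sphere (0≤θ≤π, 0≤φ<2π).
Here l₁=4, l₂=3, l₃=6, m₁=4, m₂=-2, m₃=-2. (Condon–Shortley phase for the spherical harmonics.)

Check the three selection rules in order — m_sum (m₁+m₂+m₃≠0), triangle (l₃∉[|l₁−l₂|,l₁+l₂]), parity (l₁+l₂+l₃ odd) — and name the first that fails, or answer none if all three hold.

azimuthal sum: 4 − 2 − 2 = 0  ✓
1 ≤ 6 ≤ 7 (triangle on l)  ✓
L = 4 + 3 + 6 = 13 (odd)  ✗

parity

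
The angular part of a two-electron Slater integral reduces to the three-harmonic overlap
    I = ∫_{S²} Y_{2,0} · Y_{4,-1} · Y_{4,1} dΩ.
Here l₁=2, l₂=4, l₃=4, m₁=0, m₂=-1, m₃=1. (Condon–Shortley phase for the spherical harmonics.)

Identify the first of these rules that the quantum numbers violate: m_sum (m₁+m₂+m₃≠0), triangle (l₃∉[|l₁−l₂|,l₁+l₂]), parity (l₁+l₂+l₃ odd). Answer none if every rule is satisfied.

azimuthal sum: 0 − 1 + 1 = 0  ✓
2 ≤ 4 ≤ 6 (triangle on l)  ✓
L = 2 + 4 + 4 = 10 (even)  ✓

none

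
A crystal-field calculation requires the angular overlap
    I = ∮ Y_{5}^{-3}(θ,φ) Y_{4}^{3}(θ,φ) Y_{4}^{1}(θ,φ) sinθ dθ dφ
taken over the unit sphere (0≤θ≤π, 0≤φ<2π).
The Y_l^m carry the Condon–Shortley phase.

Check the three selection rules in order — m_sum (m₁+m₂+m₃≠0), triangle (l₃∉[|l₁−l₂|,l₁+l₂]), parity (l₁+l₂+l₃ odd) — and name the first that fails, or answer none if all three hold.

m₁+m₂+m₃ = -3 + 3 + 1 = 1  ✗
triangle: |5−4|=1 ≤ l₃=4 ≤ 5+4=9
parity: l₁+l₂+l₃ = 13 is odd

m_sum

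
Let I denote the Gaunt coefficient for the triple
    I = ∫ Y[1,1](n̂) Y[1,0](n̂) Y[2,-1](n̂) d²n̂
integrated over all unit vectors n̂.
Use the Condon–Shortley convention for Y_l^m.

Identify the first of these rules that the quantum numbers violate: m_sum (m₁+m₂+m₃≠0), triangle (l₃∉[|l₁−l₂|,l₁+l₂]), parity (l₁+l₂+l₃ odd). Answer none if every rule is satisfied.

m₁+m₂+m₃ = 1 + 0 − 1 = 0  ✓
triangle: |1−1|=0 ≤ l₃=2 ≤ 1+1=2  ✓
parity: l₁+l₂+l₃ = 4 is even  ✓

none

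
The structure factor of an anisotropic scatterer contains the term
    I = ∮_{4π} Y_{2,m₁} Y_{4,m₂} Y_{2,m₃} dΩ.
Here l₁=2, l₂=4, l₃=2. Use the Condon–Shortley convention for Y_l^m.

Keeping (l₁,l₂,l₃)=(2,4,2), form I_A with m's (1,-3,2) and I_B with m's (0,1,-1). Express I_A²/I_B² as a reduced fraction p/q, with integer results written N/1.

7/6

l's match ⇒ only the (l;m) 3-j factors differ between A and B.
A: triangle coeff Δ(2,4,2) = 1/630; Σ_t [1,1]: t=1:−1/144 = -1/144; (3j)²=1/18 [(2 4 2; 1 -3 2)], sign=-1
B: triangle coeff Δ(2,4,2) = 1/630; Σ_t [2,2]: t=2:+1/24 = 1/24; (3j)²=1/21 [(2 4 2; 0 1 -1)], sign=-1
I_A²/I_B² = (1/18)/(1/21) = 7/6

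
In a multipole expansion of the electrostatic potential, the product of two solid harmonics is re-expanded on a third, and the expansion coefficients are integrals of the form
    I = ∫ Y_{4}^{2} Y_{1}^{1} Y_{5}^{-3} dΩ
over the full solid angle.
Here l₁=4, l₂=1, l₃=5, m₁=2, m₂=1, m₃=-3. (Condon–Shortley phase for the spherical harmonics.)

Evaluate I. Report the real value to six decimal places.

m-sum 0 ✓  L=10 even ✓  3≤5≤5 ✓
Π(2lᵢ+1) = 9×3×11 = 297
triangle coeff Δ(4,1,5) = 1/495
Σ_t [0,0]: t=0:+1/576 = 1/576
(3j)²=5/99 [(4 1 5; 0 0 0)], sign=-1
Σ_t [0,0]: t=0:+1/2880 = 1/2880
(3j)²=28/495 [(4 1 5; 2 1 -3)], sign=+1
⇒ 4πI² = 28/33
I = (-1)√(28/33/(4π)) = -0.25984664

-0.259847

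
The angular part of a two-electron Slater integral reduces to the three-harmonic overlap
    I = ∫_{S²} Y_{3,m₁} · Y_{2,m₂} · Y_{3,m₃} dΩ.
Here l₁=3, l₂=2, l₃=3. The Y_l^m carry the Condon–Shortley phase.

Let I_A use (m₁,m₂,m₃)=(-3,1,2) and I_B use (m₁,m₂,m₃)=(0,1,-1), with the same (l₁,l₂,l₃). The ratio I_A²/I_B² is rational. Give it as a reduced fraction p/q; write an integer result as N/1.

25/2

Same 3,2,3: normalisation and zero-m 3j drop out of the ratio.
A: Δ: 2! 4! 2! / 9! → 1/3780; sum: t=2:+1/48 = 1/48; 3j²(3 2 3; -3 1 2) = Δ·Π!·Σ² = 5/84  (sign -1)
B: Δ: 2! 4! 2! / 9! → 1/3780; sum: t=1:−1/8 t=2:+1/12 = -1/24; 3j²(3 2 3; 0 1 -1) = Δ·Π!·Σ² = 1/210  (sign -1)
I_A²/I_B² = (5/84)/(1/210) = 25/2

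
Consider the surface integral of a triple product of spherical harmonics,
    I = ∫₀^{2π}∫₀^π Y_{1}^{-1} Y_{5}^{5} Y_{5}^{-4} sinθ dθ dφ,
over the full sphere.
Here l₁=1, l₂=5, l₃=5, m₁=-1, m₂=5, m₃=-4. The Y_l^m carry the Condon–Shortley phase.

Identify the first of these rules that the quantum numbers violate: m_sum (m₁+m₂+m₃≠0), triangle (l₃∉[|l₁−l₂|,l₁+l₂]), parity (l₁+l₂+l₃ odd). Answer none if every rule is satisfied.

m₁+m₂+m₃ = -1 + 5 − 4 = 0  ✓
triangle: |1−5|=4 ≤ l₃=5 ≤ 1+5=6  ✓
parity: l₁+l₂+l₃ = 11 is odd  ✗

parity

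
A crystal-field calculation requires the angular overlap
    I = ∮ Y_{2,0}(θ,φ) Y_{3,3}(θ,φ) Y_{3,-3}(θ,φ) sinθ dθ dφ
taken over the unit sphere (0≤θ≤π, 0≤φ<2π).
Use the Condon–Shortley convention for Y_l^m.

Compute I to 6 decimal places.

Checks pass: Σm=0; 8 even; l₃=3∈[1,5].
(2·2+1)(2·3+1)(2·3+1) = 245
Δ: 2! 2! 4! / 9! → 1/3780
sum: t=0:+1/24 t=1:−1/4 t=2:+1/24 = -1/6
3j²(2 3 3; 0 0 0) = Δ·Π!·Σ² = 4/105  (sign +1)
sum: t=2:+1/96 = 1/96
3j²(2 3 3; 0 3 -3) = Δ·Π!·Σ² = 5/84  (sign +1)
combine: 4πI² = 245·4/105·5/84 = 5/9
take √, sign +1: I = 0.21026104

0.210261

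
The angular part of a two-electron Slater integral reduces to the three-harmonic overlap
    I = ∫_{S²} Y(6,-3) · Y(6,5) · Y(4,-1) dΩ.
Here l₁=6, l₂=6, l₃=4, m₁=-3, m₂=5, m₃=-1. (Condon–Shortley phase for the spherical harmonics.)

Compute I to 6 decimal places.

0.000000

-3 + 5 − 1 = 1 ≠ 0: azimuthal integral kills it; I = 0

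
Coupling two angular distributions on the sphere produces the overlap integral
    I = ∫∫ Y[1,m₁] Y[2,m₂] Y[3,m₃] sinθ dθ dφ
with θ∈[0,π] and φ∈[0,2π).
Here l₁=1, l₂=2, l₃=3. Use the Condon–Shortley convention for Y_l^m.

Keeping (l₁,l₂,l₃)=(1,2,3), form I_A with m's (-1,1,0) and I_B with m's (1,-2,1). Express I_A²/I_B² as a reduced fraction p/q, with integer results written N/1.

Same 1,2,3: normalisation and zero-m 3j drop out of the ratio.
A: Δ: 0! 2! 4! / 7! → 1/105; sum: t=0:+1/12 = 1/12; 3j²(1 2 3; -1 1 0) = Δ·Π!·Σ² = 1/35  (sign -1)
B: Δ: 0! 2! 4! / 7! → 1/105; sum: t=0:+1/48 = 1/48; 3j²(1 2 3; 1 -2 1) = Δ·Π!·Σ² = 1/105  (sign +1)
I_A²/I_B² = (1/35)/(1/105) = 3/1

3/1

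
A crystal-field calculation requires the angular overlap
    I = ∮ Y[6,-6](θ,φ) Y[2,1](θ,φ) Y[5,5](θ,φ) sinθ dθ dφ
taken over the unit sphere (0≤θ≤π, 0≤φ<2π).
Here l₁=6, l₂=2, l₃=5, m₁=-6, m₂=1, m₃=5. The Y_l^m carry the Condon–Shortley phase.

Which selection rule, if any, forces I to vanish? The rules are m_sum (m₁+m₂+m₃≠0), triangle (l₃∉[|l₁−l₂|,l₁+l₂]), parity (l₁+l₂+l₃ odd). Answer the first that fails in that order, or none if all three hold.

m₁+m₂+m₃ = -6 + 1 + 5 = 0  ✓
triangle: |6−2|=4 ≤ l₃=5 ≤ 6+2=8  ✓
parity: l₁+l₂+l₃ = 13 is odd  ✗

parity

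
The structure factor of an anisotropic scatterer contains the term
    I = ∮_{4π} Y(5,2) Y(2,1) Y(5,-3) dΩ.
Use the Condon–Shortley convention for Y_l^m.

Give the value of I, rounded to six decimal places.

Checks pass: Σm=0; 12 even; l₃=5∈[3,7].
(2·5+1)(2·2+1)(2·5+1) = 605
Δ: 2! 8! 2! / 13! → 1/38610
sum: t=0:+1/2880 t=1:−1/576 t=2:+1/2880 = -1/960
3j²(5 2 5; 0 0 0) = Δ·Π!·Σ² = 10/429  (sign +1)
sum: t=1:−1/2880 t=2:+1/10080 = -1/4032
3j²(5 2 5; 2 1 -3) = Δ·Π!·Σ² = 10/429  (sign -1)
combine: 4πI² = 605·10/429·10/429 = 500/1521
take √, sign -1: I = -0.16173926

-0.161739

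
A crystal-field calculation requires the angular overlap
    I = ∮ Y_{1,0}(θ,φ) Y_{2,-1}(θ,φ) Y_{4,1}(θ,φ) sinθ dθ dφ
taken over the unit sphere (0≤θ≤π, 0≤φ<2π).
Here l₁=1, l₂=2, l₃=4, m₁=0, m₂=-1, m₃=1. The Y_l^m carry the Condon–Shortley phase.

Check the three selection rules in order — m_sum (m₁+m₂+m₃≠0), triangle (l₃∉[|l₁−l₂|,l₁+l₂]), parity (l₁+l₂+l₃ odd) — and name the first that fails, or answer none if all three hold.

Σmᵢ = 0  ✓
l₃∈[|l₁−l₂|,l₁+l₂]=[1,3], have l₃=4  ✗
Σlᵢ = 7 ⇒ odd

triangle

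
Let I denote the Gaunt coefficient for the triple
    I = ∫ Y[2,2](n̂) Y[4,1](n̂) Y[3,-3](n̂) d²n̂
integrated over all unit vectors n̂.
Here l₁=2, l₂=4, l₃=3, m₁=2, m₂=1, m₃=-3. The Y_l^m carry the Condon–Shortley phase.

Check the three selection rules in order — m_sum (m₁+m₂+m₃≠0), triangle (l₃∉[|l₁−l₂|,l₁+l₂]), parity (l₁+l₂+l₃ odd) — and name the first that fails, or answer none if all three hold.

Σmᵢ = 0  ✓
l₃∈[|l₁−l₂|,l₁+l₂]=[2,6], have l₃=3  ✓
Σlᵢ = 9 ⇒ odd  ✗

parity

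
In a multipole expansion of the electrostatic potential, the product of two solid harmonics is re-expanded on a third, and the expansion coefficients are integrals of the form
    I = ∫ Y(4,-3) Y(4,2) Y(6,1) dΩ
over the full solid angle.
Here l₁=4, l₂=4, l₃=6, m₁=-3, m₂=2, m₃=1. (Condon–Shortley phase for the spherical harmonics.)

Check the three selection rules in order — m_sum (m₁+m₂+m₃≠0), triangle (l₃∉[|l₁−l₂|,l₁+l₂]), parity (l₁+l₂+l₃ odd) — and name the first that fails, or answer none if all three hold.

Σmᵢ = 0  ✓
l₃∈[|l₁−l₂|,l₁+l₂]=[0,8], have l₃=6  ✓
Σlᵢ = 14 ⇒ even  ✓

none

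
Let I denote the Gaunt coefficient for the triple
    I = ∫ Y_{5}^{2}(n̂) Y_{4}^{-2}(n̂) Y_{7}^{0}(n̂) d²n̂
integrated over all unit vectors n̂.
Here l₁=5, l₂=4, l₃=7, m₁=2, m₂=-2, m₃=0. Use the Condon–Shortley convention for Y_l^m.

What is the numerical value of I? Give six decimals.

Checks pass: Σm=0; 16 even; l₃=7∈[1,9].
(2·5+1)(2·4+1)(2·7+1) = 1485
Δ: 2! 8! 6! / 17! → 1/6126120
sum: t=0:+1/69120 t=1:−1/20736 t=2:+1/69120 = -1/51840
3j²(5 4 7; 0 0 0) = Δ·Π!·Σ² = 280/21879  (sign +1)
sum: t=0:+1/69120 t=1:−1/172800 t=2:+1/7257600 = 1/113400
3j²(5 4 7; 2 -2 0) = Δ·Π!·Σ² = 512/36465  (sign -1)
combine: 4πI² = 1485·280/21879·512/36465 = 143360/537251
take √, sign -1: I = -0.14572043

-0.145720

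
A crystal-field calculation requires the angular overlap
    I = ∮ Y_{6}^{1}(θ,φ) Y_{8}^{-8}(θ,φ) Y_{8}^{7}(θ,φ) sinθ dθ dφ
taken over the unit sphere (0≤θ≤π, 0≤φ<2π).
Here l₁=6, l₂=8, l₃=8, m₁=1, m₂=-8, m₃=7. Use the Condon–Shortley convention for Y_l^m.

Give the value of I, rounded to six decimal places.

Checks pass: Σm=0; 22 even; l₃=8∈[2,14].
(2·6+1)(2·8+1)(2·8+1) = 3757
Δ: 6! 6! 10! / 23! → 1/13742520792
sum: t=0:+1/41803776000 t=1:−1/435456000 t=2:+1/39813120 t=3:−1/18662400 t=4:+1/39813120 t=5:−1/435456000 t=6:+1/41803776000 = -11/1393459200
3j²(6 8 8; 0 0 0) = Δ·Π!·Σ² = 600/96577  (sign -1)
sum: t=0:+1/313528320000 = 1/313528320000
3j²(6 8 8; 1 -8 7) = Δ·Π!·Σ² = 91/7429  (sign -1)
combine: 4πI² = 3757·600/96577·91/7429 = 54600/190969
take √, sign +1: I = 0.15083772

0.150838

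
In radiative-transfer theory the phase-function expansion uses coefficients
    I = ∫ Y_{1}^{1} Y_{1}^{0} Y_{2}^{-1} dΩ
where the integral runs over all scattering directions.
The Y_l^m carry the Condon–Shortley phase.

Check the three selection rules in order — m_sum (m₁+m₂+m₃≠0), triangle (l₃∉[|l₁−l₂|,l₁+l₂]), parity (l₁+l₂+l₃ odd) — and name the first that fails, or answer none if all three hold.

azimuthal sum: 1 + 0 − 1 = 0  ✓
0 ≤ 2 ≤ 2 (triangle on l)  ✓
L = 1 + 1 + 2 = 4 (even)  ✓

none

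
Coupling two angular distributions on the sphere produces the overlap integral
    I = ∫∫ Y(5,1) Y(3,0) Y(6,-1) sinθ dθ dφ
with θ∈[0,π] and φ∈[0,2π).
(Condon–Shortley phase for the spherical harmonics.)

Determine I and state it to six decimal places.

Rules hold: Σm=0, L=14 even, 2≤6≤8.
N = 11·7·13 = 1001
Δ = 2!·8!·4!/15! = 1/675675
Racah Σ t=0..2: t=0:+1/8640 t=1:−1/2304 t=2:+1/8640 = -7/34560
⇒ 3j(5 3 6; 0 0 0)² = 7/429, sgn -1
Racah Σ t=0..2: t=0:+1/6912 t=1:−1/2880 t=2:+1/17280 = -1/6912
⇒ 3j(5 3 6; 1 0 -1)² = 5/429, sgn +1
4πI² = N·(3j₀)²·(3jₘ)² = 245/1287
I = -1·√(0.190365/4π) = -0.12308038

-0.123080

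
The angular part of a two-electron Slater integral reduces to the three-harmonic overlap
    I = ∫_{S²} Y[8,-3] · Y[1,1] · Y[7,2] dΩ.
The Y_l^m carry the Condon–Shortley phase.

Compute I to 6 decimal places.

-0.226917

Checks pass: Σm=0; 16 even; l₃=7∈[7,9].
(2·8+1)(2·1+1)(2·7+1) = 765
Δ: 2! 14! 0! / 17! → 1/2040
sum: t=1:−1/25401600 = -1/25401600
3j²(8 1 7; 0 0 0) = Δ·Π!·Σ² = 8/255  (sign +1)
sum: t=2:+1/87091200 = 1/87091200
3j²(8 1 7; -3 1 2) = Δ·Π!·Σ² = 11/408  (sign -1)
combine: 4πI² = 765·8/255·11/408 = 11/17
take √, sign -1: I = -0.22691696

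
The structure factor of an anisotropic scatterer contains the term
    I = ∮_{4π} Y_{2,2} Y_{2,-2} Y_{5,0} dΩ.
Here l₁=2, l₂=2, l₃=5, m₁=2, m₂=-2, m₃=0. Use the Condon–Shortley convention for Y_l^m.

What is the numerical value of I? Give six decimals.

l₃=5 ∉ [0,4] — triangle fails ⇒ I = 0

0.000000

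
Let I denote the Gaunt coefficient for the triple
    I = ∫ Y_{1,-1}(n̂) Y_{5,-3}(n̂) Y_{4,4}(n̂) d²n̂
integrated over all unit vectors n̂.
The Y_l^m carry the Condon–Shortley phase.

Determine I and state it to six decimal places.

-0.049106

Rules hold: Σm=0, L=10 even, 4≤4≤6.
N = 3·11·9 = 297
Δ = 2!·0!·8!/11! = 1/495
Racah Σ t=1..1: t=1:−1/576 = -1/576
⇒ 3j(1 5 4; 0 0 0)² = 5/99, sgn -1
Racah Σ t=2..2: t=2:+1/80640 = 1/80640
⇒ 3j(1 5 4; -1 -3 4)² = 1/495, sgn +1
4πI² = N·(3j₀)²·(3jₘ)² = 1/33
I = -1·√(0.030303/4π) = -0.04910640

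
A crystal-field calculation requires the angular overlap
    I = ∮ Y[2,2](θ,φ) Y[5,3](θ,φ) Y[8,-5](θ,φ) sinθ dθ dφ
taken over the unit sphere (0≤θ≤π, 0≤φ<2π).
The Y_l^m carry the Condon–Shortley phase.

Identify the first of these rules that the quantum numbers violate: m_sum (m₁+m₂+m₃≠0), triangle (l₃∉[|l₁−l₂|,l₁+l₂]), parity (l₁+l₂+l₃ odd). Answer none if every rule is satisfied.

Σmᵢ = 0  ✓
l₃∈[|l₁−l₂|,l₁+l₂]=[3,7], have l₃=8  ✗
Σlᵢ = 15 ⇒ odd

triangle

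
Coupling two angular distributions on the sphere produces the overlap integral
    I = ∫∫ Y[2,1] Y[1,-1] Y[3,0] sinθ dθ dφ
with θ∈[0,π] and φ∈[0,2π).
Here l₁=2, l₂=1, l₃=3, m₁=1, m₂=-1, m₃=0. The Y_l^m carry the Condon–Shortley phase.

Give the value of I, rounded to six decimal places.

0.143048

Checks pass: Σm=0; 6 even; l₃=3∈[1,3].
(2·2+1)(2·1+1)(2·3+1) = 105
Δ: 0! 4! 2! / 7! → 1/105
sum: t=0:+1/4 = 1/4
3j²(2 1 3; 0 0 0) = Δ·Π!·Σ² = 3/35  (sign -1)
sum: t=0:+1/12 = 1/12
3j²(2 1 3; 1 -1 0) = Δ·Π!·Σ² = 1/35  (sign -1)
combine: 4πI² = 105·3/35·1/35 = 9/35
take √, sign +1: I = 0.14304817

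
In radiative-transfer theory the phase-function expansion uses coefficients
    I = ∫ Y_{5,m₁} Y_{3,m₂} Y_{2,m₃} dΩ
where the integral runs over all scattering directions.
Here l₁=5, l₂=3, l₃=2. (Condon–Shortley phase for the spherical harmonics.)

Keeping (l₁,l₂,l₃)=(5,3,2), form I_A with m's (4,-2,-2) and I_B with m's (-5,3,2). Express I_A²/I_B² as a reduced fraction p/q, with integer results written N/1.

3/5

Shared (l₁,l₂,l₃)=(5,3,2): N and (l;000)² cancel in I_A²/I_B².
A: Δ = 6!·4!·0!/11! = 1/2310; Racah Σ t=1..1: t=1:−1/2880 = -1/2880; ⇒ 3j(5 3 2; 4 -2 -2)² = 3/55, sgn -1
B: Δ = 6!·4!·0!/11! = 1/2310; Racah Σ t=6..6: t=6:+1/17280 = 1/17280; ⇒ 3j(5 3 2; -5 3 2)² = 1/11, sgn +1
I_A²/I_B² = (3/55)/(1/11) = 3/5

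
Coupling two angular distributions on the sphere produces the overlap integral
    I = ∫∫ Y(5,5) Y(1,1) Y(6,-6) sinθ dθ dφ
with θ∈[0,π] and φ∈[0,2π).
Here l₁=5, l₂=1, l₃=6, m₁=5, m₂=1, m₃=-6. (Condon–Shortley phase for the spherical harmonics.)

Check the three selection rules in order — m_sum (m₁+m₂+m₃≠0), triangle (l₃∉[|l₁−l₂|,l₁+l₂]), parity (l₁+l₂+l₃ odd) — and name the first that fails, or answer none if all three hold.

Σmᵢ = 0  ✓
l₃∈[|l₁−l₂|,l₁+l₂]=[4,6], have l₃=6  ✓
Σlᵢ = 12 ⇒ even  ✓

none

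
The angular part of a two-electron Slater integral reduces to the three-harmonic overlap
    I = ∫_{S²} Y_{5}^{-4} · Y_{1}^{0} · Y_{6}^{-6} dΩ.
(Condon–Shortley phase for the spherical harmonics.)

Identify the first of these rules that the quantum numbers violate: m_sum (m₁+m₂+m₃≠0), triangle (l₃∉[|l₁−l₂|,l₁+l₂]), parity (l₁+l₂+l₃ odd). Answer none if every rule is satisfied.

Σmᵢ = -10  ✗
l₃∈[|l₁−l₂|,l₁+l₂]=[4,6], have l₃=6
Σlᵢ = 12 ⇒ even

m_sum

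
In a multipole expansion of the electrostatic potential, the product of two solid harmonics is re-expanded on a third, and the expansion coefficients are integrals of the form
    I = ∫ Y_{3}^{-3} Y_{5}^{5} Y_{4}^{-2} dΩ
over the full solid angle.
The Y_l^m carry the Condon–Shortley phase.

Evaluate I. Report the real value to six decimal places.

0.138791

m-sum 0 ✓  L=12 even ✓  2≤4≤8 ✓
Π(2lᵢ+1) = 7×11×9 = 693
triangle coeff Δ(3,5,4) = 1/180180
Σ_t [1,3]: t=1:−1/576 t=2:+1/144 t=3:−1/576 = 1/288
(3j)²=20/1001 [(3 5 4; 0 0 0)], sign=+1
Σ_t [4,4]: t=4:+1/34560 = 1/34560
(3j)²=5/286 [(3 5 4; -3 5 -2)], sign=+1
⇒ 4πI² = 450/1859
I = (+1)√(450/1859/(4π)) = 0.13879110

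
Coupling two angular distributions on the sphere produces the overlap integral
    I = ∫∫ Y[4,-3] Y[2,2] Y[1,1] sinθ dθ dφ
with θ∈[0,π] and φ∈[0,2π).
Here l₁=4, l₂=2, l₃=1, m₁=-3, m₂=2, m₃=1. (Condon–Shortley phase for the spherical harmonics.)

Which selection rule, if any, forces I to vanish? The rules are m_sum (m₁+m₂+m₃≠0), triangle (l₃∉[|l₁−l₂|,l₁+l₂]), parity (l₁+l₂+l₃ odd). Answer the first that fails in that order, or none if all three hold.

m₁+m₂+m₃ = -3 + 2 + 1 = 0  ✓
triangle: |4−2|=2 ≤ l₃=1 ≤ 4+2=6  ✗
parity: l₁+l₂+l₃ = 7 is odd

triangle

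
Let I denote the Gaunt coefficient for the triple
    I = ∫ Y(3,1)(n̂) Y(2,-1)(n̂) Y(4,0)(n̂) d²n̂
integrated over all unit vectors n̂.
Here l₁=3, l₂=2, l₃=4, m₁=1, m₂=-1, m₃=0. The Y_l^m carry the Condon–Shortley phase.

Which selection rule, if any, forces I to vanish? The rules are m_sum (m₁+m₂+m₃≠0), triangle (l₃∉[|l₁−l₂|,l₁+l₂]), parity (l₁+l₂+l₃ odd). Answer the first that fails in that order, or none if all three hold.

parity

azimuthal sum: 1 − 1 + 0 = 0  ✓
1 ≤ 4 ≤ 5 (triangle on l)  ✓
L = 3 + 2 + 4 = 9 (odd)  ✗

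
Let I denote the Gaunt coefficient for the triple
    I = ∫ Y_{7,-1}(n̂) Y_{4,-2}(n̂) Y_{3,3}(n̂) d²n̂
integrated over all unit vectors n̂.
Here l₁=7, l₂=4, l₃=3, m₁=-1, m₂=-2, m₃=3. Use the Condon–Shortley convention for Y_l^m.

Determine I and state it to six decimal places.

Checks pass: Σm=0; 14 even; l₃=3∈[3,11].
(2·7+1)(2·4+1)(2·3+1) = 945
Δ: 8! 6! 0! / 15! → 1/45045
sum: t=4:+1/20736 = 1/20736
3j²(7 4 3; 0 0 0) = Δ·Π!·Σ² = 35/1287  (sign -1)
sum: t=2:+1/1036800 = 1/1036800
3j²(7 4 3; -1 -2 3) = Δ·Π!·Σ² = 4/6435  (sign +1)
combine: 4πI² = 945·35/1287·4/6435 = 980/61347
take √, sign -1: I = -0.03565426

-0.035654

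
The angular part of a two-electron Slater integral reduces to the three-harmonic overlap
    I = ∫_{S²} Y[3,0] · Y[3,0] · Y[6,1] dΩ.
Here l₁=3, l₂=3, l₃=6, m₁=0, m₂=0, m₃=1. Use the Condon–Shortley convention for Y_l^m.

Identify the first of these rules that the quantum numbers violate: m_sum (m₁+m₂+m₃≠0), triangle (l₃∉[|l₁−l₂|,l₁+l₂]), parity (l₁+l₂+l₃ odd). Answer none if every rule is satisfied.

Σmᵢ = 1  ✗
l₃∈[|l₁−l₂|,l₁+l₂]=[0,6], have l₃=6
Σlᵢ = 12 ⇒ even

m_sum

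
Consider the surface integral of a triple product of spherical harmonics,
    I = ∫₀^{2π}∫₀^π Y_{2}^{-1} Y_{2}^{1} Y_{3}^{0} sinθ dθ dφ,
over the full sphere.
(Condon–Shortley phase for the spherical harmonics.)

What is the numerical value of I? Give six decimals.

Σlᵢ=7 odd — θ-integrand is odd under cosθ→−cosθ; I=0

0.000000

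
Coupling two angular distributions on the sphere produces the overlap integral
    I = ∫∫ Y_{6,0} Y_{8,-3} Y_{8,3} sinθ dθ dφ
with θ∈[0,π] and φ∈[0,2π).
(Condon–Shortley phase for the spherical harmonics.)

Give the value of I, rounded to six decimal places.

Rules hold: Σm=0, L=22 even, 2≤8≤14.
N = 13·17·17 = 3757
Δ = 6!·6!·10!/23! = 1/13742520792
Racah Σ t=0..6: t=0:+1/41803776000 t=1:−1/435456000 t=2:+1/39813120 t=3:−1/18662400 t=4:+1/39813120 t=5:−1/435456000 t=6:+1/41803776000 = -11/1393459200
⇒ 3j(6 8 8; 0 0 0)² = 600/96577, sgn -1
Racah Σ t=0..5: t=0:+1/7464960000 t=1:−1/248832000 t=2:+1/69672960 t=3:−1/104509440 t=4:+1/836075520 t=5:−1/52254720000 = 31/14929920000
⇒ 3j(6 8 8; 0 -3 3)² = 2883/772616, sgn -1
4πI² = N·(3j₀)²·(3jₘ)² = 216225/2482597
I = +1·√(0.0870963/4π) = 0.08325204

0.083252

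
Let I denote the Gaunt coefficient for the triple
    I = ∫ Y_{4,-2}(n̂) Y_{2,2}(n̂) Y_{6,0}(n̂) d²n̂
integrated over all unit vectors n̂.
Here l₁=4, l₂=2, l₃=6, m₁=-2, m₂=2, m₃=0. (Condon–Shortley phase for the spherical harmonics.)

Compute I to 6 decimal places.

m-sum 0 ✓  L=12 even ✓  2≤6≤6 ✓
Π(2lᵢ+1) = 9×5×13 = 585
triangle coeff Δ(4,2,6) = 1/6435
Σ_t [0,0]: t=0:+1/2304 = 1/2304
(3j)²=5/143 [(4 2 6; 0 0 0)], sign=+1
Σ_t [0,0]: t=0:+1/34560 = 1/34560
(3j)²=1/429 [(4 2 6; -2 2 0)], sign=+1
⇒ 4πI² = 75/1573
I = (+1)√(75/1573/(4π)) = 0.06159725

0.061597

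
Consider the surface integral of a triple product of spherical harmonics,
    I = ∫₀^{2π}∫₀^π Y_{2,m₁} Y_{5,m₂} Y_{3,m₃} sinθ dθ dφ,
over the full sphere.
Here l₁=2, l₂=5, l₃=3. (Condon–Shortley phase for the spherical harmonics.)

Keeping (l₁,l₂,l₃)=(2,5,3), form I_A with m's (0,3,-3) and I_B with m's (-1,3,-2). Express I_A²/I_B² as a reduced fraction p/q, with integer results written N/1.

Same 2,5,3: normalisation and zero-m 3j drop out of the ratio.
A: Δ: 4! 0! 6! / 11! → 1/2310; sum: t=2:+1/2880 = 1/2880; 3j²(2 5 3; 0 3 -3) = Δ·Π!·Σ² = 2/165  (sign +1)
B: Δ: 4! 0! 6! / 11! → 1/2310; sum: t=3:−1/720 = -1/720; 3j²(2 5 3; -1 3 -2) = Δ·Π!·Σ² = 8/165  (sign +1)
I_A²/I_B² = (2/165)/(8/165) = 1/4

1/4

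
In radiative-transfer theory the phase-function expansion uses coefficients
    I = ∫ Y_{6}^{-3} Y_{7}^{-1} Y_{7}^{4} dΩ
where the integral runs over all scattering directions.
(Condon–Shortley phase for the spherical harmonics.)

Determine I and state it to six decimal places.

-0.108019

Checks pass: Σm=0; 20 even; l₃=7∈[1,13].
(2·6+1)(2·7+1)(2·7+1) = 2925
Δ: 6! 6! 8! / 21! → 1/2444321880
sum: t=0:+1/2612736000 t=1:−1/20736000 t=2:+1/1658880 t=3:−1/746496 t=4:+1/1658880 t=5:−1/20736000 t=6:+1/2612736000 = -1/4354560
3j²(6 7 7; 0 0 0) = Δ·Π!·Σ² = 1000/138567  (sign +1)
sum: t=3:−1/18662400 t=4:+1/8294400 t=5:−1/29030400 t=6:+1/1045094400 = 1/29859840
3j²(6 7 7; -3 -1 4) = Δ·Π!·Σ² = 175/25194  (sign -1)
combine: 4πI² = 2925·1000/138567·175/25194 = 2187500/14919047
take √, sign -1: I = -0.10801860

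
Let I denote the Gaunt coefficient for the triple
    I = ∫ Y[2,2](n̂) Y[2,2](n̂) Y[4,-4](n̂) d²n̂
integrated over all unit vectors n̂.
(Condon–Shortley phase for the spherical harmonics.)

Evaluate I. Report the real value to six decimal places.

0.337168

m-sum 0 ✓  L=8 even ✓  0≤4≤4 ✓
Π(2lᵢ+1) = 5×5×9 = 225
triangle coeff Δ(2,2,4) = 1/630
Σ_t [0,0]: t=0:+1/16 = 1/16
(3j)²=2/35 [(2 2 4; 0 0 0)], sign=+1
Σ_t [0,0]: t=0:+1/576 = 1/576
(3j)²=1/9 [(2 2 4; 2 2 -4)], sign=+1
⇒ 4πI² = 10/7
I = (+1)√(10/7/(4π)) = 0.33716777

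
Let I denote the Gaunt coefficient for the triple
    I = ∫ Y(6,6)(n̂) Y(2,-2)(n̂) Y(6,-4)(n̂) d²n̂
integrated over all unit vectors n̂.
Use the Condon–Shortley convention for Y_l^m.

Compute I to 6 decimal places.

m-sum 0 ✓  L=14 even ✓  4≤6≤8 ✓
Π(2lᵢ+1) = 13×5×13 = 845
triangle coeff Δ(6,2,6) = 1/90090
Σ_t [0,2]: t=0:+1/69120 t=1:−1/14400 t=2:+1/69120 = -7/172800
(3j)²=14/715 [(6 2 6; 0 0 0)], sign=-1
Σ_t [0,0]: t=0:+1/14515200 = 1/14515200
(3j)²=2/455 [(6 2 6; 6 -2 -4)], sign=+1
⇒ 4πI² = 4/55
I = (-1)√(4/55/(4π)) = -0.07607531

-0.076075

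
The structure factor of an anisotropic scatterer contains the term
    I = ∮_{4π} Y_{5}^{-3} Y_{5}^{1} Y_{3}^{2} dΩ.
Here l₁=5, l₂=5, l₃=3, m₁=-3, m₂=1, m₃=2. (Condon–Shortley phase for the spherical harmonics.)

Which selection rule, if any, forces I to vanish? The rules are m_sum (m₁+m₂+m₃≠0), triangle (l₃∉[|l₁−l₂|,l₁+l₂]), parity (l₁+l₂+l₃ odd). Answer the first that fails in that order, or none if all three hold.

m₁+m₂+m₃ = -3 + 1 + 2 = 0  ✓
triangle: |5−5|=0 ≤ l₃=3 ≤ 5+5=10  ✓
parity: l₁+l₂+l₃ = 13 is odd  ✗

parity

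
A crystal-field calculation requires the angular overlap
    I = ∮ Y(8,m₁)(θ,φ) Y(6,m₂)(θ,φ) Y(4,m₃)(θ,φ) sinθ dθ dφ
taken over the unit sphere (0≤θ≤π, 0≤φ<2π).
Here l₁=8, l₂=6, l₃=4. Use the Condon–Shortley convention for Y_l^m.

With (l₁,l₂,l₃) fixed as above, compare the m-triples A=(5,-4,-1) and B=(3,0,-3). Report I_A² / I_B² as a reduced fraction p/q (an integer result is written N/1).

Shared (l₁,l₂,l₃)=(8,6,4): N and (l;000)² cancel in I_A²/I_B².
A: Δ = 10!·6!·2!/19! = 1/23279256; Racah Σ t=0..2: t=0:+1/261273600 t=1:−1/17418240 t=2:+1/19353600 = -1/522547200; ⇒ 3j(8 6 4; 5 -4 -1)² = 5/162792, sgn +1
B: Δ = 10!·6!·2!/19! = 1/23279256; Racah Σ t=4..5: t=4:+1/4147200 t=5:−1/10368000 = 1/6912000; ⇒ 3j(8 6 4; 3 0 -3)² = 189/16796, sgn -1
I_A²/I_B² = (5/162792)/(189/16796) = 65/23814

65/23814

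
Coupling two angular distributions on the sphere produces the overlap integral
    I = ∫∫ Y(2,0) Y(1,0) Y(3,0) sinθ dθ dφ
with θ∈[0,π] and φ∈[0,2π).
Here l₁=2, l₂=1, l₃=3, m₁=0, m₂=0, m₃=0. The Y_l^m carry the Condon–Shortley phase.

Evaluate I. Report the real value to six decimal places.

Checks pass: Σm=0; 6 even; l₃=3∈[1,3].
(2·2+1)(2·1+1)(2·3+1) = 105
Δ: 0! 4! 2! / 7! → 1/105
sum: t=0:+1/4 = 1/4
3j²(2 1 3; 0 0 0) = Δ·Π!·Σ² = 3/35  (sign -1)
(m-triple is (0,0,0) — same symbol as above.)
combine: 4πI² = 105·3/35·3/35 = 27/35
take √, sign +1: I = 0.24776670

0.247767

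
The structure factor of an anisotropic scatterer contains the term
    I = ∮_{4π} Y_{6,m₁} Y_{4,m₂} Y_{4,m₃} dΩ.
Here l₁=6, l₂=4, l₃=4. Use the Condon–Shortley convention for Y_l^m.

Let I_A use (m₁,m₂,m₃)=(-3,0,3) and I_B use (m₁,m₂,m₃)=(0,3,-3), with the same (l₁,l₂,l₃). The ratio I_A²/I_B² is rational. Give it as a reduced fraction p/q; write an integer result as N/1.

300/289

Same 6,4,4: normalisation and zero-m 3j drop out of the ratio.
A: Δ: 6! 6! 2! / 15! → 1/1261260; sum: t=3:−1/25920 t=4:+1/11520 = 1/20736; 3j²(6 4 4; -3 0 3) = Δ·Π!·Σ² = 5/429  (sign -1)
B: Δ: 6! 6! 2! / 15! → 1/1261260; sum: t=5:−1/28800 t=6:+1/518400 = -17/518400; 3j²(6 4 4; 0 3 -3) = Δ·Π!·Σ² = 289/25740  (sign +1)
I_A²/I_B² = (5/429)/(289/25740) = 300/289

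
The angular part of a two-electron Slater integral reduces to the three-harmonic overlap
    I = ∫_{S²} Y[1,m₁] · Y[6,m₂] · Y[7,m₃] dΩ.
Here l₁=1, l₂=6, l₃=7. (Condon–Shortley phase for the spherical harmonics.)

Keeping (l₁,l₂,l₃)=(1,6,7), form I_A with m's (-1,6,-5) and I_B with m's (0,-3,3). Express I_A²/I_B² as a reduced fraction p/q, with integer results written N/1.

Same 1,6,7: normalisation and zero-m 3j drop out of the ratio.
A: Δ: 0! 2! 12! / 15! → 1/1365; sum: t=0:+1/958003200 = 1/958003200; 3j²(1 6 7; -1 6 -5) = Δ·Π!·Σ² = 1/1365  (sign +1)
B: Δ: 0! 2! 12! / 15! → 1/1365; sum: t=0:+1/2177280 = 1/2177280; 3j²(1 6 7; 0 -3 3) = Δ·Π!·Σ² = 8/273  (sign +1)
I_A²/I_B² = (1/1365)/(8/273) = 1/40

1/40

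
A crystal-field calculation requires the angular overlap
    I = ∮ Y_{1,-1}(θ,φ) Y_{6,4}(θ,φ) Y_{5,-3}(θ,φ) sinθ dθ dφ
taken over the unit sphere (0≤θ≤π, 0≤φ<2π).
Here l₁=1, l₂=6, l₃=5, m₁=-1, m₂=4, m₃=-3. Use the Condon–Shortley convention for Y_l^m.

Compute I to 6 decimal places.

Checks pass: Σm=0; 12 even; l₃=5∈[5,7].
(2·1+1)(2·6+1)(2·5+1) = 429
Δ: 2! 0! 10! / 13! → 1/858
sum: t=1:−1/14400 = -1/14400
3j²(1 6 5; 0 0 0) = Δ·Π!·Σ² = 6/143  (sign +1)
sum: t=2:+1/161280 = 1/161280
3j²(1 6 5; -1 4 -3) = Δ·Π!·Σ² = 15/286  (sign +1)
combine: 4πI² = 429·6/143·15/286 = 135/143
take √, sign +1: I = 0.27409047

0.274090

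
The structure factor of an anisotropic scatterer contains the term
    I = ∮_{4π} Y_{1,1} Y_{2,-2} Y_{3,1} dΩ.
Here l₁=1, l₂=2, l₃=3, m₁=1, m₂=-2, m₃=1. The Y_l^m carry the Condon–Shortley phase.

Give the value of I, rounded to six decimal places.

m-sum 0 ✓  L=6 even ✓  1≤3≤3 ✓
Π(2lᵢ+1) = 3×5×7 = 105
triangle coeff Δ(1,2,3) = 1/105
Σ_t [0,0]: t=0:+1/4 = 1/4
(3j)²=3/35 [(1 2 3; 0 0 0)], sign=-1
Σ_t [0,0]: t=0:+1/48 = 1/48
(3j)²=1/105 [(1 2 3; 1 -2 1)], sign=+1
⇒ 4πI² = 3/35
I = (-1)√(3/35/(4π)) = -0.08258890

-0.082589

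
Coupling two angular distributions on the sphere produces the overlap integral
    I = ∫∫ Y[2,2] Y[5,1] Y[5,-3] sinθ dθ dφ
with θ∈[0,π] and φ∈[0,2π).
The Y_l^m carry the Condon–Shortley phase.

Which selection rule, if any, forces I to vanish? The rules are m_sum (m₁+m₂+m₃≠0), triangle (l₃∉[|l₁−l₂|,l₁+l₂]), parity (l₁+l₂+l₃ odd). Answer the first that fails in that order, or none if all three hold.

none

Σmᵢ = 0  ✓
l₃∈[|l₁−l₂|,l₁+l₂]=[3,7], have l₃=5  ✓
Σlᵢ = 12 ⇒ even  ✓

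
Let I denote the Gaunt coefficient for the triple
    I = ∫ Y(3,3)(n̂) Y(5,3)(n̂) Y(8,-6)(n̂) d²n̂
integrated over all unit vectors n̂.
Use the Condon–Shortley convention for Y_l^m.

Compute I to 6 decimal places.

0.230069

Rules hold: Σm=0, L=16 even, 2≤8≤8.
N = 7·11·17 = 1309
Δ = 0!·6!·10!/17! = 1/136136
Racah Σ t=0..0: t=0:+1/518400 = 1/518400
⇒ 3j(3 5 8; 0 0 0)² = 56/2431, sgn +1
Racah Σ t=0..0: t=0:+1/58060800 = 1/58060800
⇒ 3j(3 5 8; 3 3 -6)² = 3/136, sgn +1
4πI² = N·(3j₀)²·(3jₘ)² = 147/221
I = +1·√(0.665158/4π) = 0.23006873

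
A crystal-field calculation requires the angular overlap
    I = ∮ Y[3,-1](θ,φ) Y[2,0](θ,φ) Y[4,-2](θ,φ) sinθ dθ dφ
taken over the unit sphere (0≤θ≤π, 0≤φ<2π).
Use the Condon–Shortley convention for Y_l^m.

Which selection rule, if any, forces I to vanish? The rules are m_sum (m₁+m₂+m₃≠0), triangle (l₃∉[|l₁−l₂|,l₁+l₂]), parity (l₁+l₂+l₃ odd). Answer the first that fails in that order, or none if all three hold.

Σmᵢ = -3  ✗
l₃∈[|l₁−l₂|,l₁+l₂]=[1,5], have l₃=4
Σlᵢ = 9 ⇒ odd

m_sum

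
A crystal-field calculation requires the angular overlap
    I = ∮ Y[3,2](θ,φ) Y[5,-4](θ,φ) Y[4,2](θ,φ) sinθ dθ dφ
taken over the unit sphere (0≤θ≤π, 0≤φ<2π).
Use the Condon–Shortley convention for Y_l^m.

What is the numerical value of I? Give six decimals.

0.143343

Rules hold: Σm=0, L=12 even, 2≤4≤8.
N = 7·11·9 = 693
Δ = 4!·2!·6!/13! = 1/180180
Racah Σ t=1..3: t=1:−1/576 t=2:+1/144 t=3:−1/576 = 1/288
⇒ 3j(3 5 4; 0 0 0)² = 20/1001, sgn +1
Racah Σ t=0..1: t=0:+1/2880 t=1:−1/8640 = 1/4320
⇒ 3j(3 5 4; 2 -4 2)² = 8/429, sgn +1
4πI² = N·(3j₀)²·(3jₘ)² = 480/1859
I = +1·√(0.258203/4π) = 0.14334284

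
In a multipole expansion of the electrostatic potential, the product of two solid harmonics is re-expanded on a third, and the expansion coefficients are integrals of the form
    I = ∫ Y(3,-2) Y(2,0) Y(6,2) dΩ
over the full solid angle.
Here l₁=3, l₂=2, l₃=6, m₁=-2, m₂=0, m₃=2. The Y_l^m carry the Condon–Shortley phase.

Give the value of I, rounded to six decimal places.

l₃=6 ∉ [1,5] — triangle fails ⇒ I = 0

0.000000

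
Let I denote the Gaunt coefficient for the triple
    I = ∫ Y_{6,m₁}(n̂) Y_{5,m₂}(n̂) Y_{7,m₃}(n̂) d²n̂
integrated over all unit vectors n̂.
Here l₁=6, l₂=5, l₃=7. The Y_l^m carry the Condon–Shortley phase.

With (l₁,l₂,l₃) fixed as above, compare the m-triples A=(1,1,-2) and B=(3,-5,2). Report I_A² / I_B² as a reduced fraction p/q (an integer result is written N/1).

243/343

Same 6,5,7: normalisation and zero-m 3j drop out of the ratio.
A: Δ: 4! 8! 6! / 19! → 1/174594420; sum: t=0:+1/12441600 t=1:−1/414720 t=2:+1/138240 t=3:−1/311040 t=4:+1/5806080 = 1/537600; 3j²(6 5 7; 1 1 -2) = Δ·Π!·Σ² = 2916/323323  (sign -1)
B: Δ: 4! 8! 6! / 19! → 1/174594420; sum: t=0:+1/12441600 = 1/12441600; 3j²(6 5 7; 3 -5 2) = Δ·Π!·Σ² = 588/46189  (sign -1)
I_A²/I_B² = (2916/323323)/(588/46189) = 243/343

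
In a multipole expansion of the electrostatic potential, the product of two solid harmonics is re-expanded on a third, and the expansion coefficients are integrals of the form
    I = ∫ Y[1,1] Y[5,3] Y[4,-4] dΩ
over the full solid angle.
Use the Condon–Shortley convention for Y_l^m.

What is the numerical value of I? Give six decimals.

Checks pass: Σm=0; 10 even; l₃=4∈[4,6].
(2·1+1)(2·5+1)(2·4+1) = 297
Δ: 2! 0! 8! / 11! → 1/495
sum: t=1:−1/576 = -1/576
3j²(1 5 4; 0 0 0) = Δ·Π!·Σ² = 5/99  (sign -1)
sum: t=0:+1/80640 = 1/80640
3j²(1 5 4; 1 3 -4) = Δ·Π!·Σ² = 1/495  (sign +1)
combine: 4πI² = 297·5/99·1/495 = 1/33
take √, sign -1: I = -0.04910640

-0.049106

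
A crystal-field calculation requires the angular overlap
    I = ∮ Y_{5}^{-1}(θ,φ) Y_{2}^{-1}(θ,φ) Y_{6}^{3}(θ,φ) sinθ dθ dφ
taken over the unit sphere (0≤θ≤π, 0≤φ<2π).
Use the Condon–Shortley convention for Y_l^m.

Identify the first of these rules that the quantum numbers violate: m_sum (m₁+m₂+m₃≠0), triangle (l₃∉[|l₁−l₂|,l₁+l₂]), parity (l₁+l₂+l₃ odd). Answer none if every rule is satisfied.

m₁+m₂+m₃ = -1 − 1 + 3 = 1  ✗
triangle: |5−2|=3 ≤ l₃=6 ≤ 5+2=7
parity: l₁+l₂+l₃ = 13 is odd

m_sum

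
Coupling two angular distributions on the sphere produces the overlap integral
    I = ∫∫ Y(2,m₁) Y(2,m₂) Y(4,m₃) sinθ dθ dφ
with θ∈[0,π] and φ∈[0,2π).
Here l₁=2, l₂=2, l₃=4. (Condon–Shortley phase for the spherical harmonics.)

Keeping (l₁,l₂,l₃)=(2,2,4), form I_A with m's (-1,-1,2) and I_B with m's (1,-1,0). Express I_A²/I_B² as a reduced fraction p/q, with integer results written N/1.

Same 2,2,4: normalisation and zero-m 3j drop out of the ratio.
A: Δ: 0! 4! 4! / 9! → 1/630; sum: t=0:+1/36 = 1/36; 3j²(2 2 4; -1 -1 2) = Δ·Π!·Σ² = 4/63  (sign +1)
B: Δ: 0! 4! 4! / 9! → 1/630; sum: t=0:+1/36 = 1/36; 3j²(2 2 4; 1 -1 0) = Δ·Π!·Σ² = 8/315  (sign +1)
I_A²/I_B² = (4/63)/(8/315) = 5/2

5/2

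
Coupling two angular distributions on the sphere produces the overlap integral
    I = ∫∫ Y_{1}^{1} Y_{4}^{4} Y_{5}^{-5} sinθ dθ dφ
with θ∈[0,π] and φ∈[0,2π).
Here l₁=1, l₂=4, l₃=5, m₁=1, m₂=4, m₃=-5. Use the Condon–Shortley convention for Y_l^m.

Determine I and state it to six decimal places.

m-sum 0 ✓  L=10 even ✓  3≤5≤5 ✓
Π(2lᵢ+1) = 3×9×11 = 297
triangle coeff Δ(1,4,5) = 1/495
Σ_t [0,0]: t=0:+1/576 = 1/576
(3j)²=5/99 [(1 4 5; 0 0 0)], sign=-1
Σ_t [0,0]: t=0:+1/80640 = 1/80640
(3j)²=1/11 [(1 4 5; 1 4 -5)], sign=+1
⇒ 4πI² = 15/11
I = (-1)√(15/11/(4π)) = -0.32941575

-0.329416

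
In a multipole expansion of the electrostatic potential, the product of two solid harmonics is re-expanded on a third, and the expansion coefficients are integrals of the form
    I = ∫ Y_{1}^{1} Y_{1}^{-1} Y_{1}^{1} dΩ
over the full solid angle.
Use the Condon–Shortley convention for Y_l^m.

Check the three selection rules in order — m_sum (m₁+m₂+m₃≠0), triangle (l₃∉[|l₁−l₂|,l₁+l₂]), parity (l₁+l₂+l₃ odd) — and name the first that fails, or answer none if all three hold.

Σmᵢ = 1  ✗
l₃∈[|l₁−l₂|,l₁+l₂]=[0,2], have l₃=1
Σlᵢ = 3 ⇒ odd

m_sum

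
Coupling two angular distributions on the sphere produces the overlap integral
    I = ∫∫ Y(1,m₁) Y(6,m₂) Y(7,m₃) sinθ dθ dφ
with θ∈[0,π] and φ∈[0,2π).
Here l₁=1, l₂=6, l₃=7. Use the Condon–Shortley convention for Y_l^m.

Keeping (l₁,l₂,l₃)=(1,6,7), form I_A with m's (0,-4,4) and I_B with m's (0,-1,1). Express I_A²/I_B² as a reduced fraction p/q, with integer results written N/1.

11/16

Same 1,6,7: normalisation and zero-m 3j drop out of the ratio.
A: Δ: 0! 2! 12! / 15! → 1/1365; sum: t=0:+1/7257600 = 1/7257600; 3j²(1 6 7; 0 -4 4) = Δ·Π!·Σ² = 11/455  (sign -1)
B: Δ: 0! 2! 12! / 15! → 1/1365; sum: t=0:+1/604800 = 1/604800; 3j²(1 6 7; 0 -1 1) = Δ·Π!·Σ² = 16/455  (sign +1)
I_A²/I_B² = (11/455)/(16/455) = 11/16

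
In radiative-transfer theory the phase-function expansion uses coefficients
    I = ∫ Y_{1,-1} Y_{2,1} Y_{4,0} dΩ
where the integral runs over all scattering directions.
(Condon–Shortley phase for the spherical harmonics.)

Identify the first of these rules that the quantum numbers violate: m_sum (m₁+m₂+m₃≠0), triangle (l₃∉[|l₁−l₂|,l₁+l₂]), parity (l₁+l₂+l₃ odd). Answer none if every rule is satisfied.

triangle

Σmᵢ = 0  ✓
l₃∈[|l₁−l₂|,l₁+l₂]=[1,3], have l₃=4  ✗
Σlᵢ = 7 ⇒ odd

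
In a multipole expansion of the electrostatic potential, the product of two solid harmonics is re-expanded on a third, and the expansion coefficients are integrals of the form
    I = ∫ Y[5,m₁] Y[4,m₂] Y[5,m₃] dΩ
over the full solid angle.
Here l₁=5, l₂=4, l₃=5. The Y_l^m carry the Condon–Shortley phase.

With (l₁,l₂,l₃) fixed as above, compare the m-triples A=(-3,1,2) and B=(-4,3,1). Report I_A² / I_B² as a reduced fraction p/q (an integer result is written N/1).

1/2

l's match ⇒ only the (l;m) 3-j factors differ between A and B.
A: triangle coeff Δ(5,4,5) = 1/3153150; Σ_t [2,4]: t=2:+1/17280 t=3:−1/2880 t=4:+1/6912 = -1/6912; (3j)²=5/429 [(5 4 5; -3 1 2)], sign=+1
B: triangle coeff Δ(5,4,5) = 1/3153150; Σ_t [3,4]: t=3:−1/103680 t=4:+1/17280 = 1/20736; (3j)²=10/429 [(5 4 5; -4 3 1)], sign=+1
I_A²/I_B² = (5/429)/(10/429) = 1/2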